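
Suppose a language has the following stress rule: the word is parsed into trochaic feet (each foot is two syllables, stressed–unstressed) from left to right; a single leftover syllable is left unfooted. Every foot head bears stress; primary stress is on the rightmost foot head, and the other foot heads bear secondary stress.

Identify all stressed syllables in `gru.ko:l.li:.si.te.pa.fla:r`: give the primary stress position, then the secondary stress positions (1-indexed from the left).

Parse left to right into trochaic (ˈσσ) feet: (ˈgru.ko:l) (ˈli:.si) (ˈte.pa) fla:r. Syllable 7 is left unfooted.
Foot heads (stressed positions): 1, 3, 5.
End Rule Rightmost: primary stress on the rightmost head = syllable 5.
Secondary stress on 1, 3: ˌgru.ko:l.ˌli:.si.ˈte.pa.fla:r.

primary 5, secondary 1, 3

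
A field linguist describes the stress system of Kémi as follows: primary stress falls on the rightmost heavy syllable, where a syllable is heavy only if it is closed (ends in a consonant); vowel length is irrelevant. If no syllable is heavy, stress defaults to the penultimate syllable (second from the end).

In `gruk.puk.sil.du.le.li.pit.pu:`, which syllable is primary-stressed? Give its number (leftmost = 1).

Weights: 1 gruk H, 2 puk H, 3 sil H, 4 du L, 5 le L, 6 li L, 7 pit H, 8 pu: L.
Heavy syllables in the domain: 1, 2, 3, 7. The rightmost is syllable 7 (pit).
Primary stress: syllable 7 → gruk.puk.sil.du.le.li.ˈpit.pu:.

7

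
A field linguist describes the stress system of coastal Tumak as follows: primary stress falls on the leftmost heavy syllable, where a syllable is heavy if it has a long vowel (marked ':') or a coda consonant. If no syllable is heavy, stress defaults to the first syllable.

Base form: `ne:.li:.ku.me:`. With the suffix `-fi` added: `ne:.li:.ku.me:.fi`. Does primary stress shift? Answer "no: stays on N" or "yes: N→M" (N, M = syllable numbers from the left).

no: stays on 1

Base `ne:.li:.ku.me:` (4 syllables):
  Weights: 1 ne: H, 2 li: H, 3 ku L, 4 me: H.
  Heavy syllables in the domain: 1, 2, 4. The leftmost is syllable 1 (ne:).
  → primary stress on syllable 1.
Suffixed `ne:.li:.ku.me:.fi` (5 syllables):
  Weights: 1 ne: H, 2 li: H, 3 ku L, 4 me: H, 5 fi L.
  Heavy syllables in the domain: 1, 2, 4. The leftmost is syllable 1 (ne:).
  → primary stress on syllable 1.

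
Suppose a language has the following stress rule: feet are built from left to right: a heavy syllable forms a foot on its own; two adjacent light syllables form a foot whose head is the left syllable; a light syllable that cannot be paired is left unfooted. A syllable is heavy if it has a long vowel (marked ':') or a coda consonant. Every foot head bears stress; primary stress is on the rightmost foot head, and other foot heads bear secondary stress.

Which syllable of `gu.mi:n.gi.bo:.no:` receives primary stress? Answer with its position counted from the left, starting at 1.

Weights: 1 gu L, 2 mi:n H, 3 gi L, 4 bo: H, 5 no: H.
Parse left to right (heavy = foot alone; LL = one foot; stranded L unfooted): gu (ˈmi:n) gi (ˈbo:) (ˈno:).
Foot heads: 2, 4, 5.
Primary stress on the rightmost head = syllable 5.
Primary stress: syllable 5 → gu.mi:n.gi.bo:.ˈno:.

5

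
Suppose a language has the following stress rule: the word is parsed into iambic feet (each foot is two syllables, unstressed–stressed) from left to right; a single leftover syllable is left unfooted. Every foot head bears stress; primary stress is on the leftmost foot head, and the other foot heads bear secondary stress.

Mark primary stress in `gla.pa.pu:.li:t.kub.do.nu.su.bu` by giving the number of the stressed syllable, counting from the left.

2

Parse left to right into iambic (σˈσ) feet: (gla.ˈpa) (pu:.ˈli:t) (kub.ˈdo) (nu.ˈsu) bu. Syllable 9 is left unfooted.
Foot heads (stressed positions): 2, 4, 6, 8.
End Rule Leftmost: primary stress on the leftmost head = syllable 2.
Primary stress: syllable 2 → gla.ˈpa.pu:.li:t.kub.do.nu.su.bu.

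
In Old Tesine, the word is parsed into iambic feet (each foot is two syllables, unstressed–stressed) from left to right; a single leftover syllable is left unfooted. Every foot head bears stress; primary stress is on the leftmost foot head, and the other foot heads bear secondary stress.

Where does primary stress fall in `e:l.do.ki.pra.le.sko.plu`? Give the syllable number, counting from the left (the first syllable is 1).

Parse left to right into iambic (σˈσ) feet: (e:l.ˈdo) (ki.ˈpra) (le.ˈsko) plu. Syllable 7 is left unfooted.
Foot heads (stressed positions): 2, 4, 6.
End Rule Leftmost: primary stress on the leftmost head = syllable 2.
Primary stress: syllable 2 → e:l.ˈdo.ki.pra.le.sko.plu.

2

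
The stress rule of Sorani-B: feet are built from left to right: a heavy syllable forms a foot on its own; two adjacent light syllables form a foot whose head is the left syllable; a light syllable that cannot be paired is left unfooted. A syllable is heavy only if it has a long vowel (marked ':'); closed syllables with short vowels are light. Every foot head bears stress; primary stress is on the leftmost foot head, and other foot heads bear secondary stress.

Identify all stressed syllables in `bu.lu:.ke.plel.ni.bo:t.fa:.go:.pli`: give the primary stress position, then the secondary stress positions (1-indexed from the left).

Weights: 1 bu L, 2 lu: H, 3 ke L, 4 plel L, 5 ni L, 6 bo:t H, 7 fa: H, 8 go: H, 9 pli L.
Parse left to right (heavy = foot alone; LL = one foot; stranded L unfooted): bu (ˈlu:) (ˈke.plel) ni (ˈbo:t) (ˈfa:) (ˈgo:) pli.
Foot heads: 2, 3, 6, 7, 8.
Primary stress on the leftmost head = syllable 2.
Secondary stress on 3, 6, 7, 8: bu.ˈlu:.ˌke.plel.ni.ˌbo:t.ˌfa:.ˌgo:.pli.

primary 2, secondary 3, 6, 7, 8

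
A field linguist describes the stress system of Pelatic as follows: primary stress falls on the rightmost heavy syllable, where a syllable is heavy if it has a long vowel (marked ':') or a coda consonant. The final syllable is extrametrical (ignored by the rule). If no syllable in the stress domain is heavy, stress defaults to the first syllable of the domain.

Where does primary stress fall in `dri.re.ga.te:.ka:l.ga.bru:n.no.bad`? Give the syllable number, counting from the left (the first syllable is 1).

7

The final syllable (9, bad) is extrametrical; the stress domain is syllables 1–8.
Weights: 1 dri L, 2 re L, 3 ga L, 4 te: H, 5 ka:l H, 6 ga L, 7 bru:n H, 8 no L.
Heavy syllables in the domain: 4, 5, 7. The rightmost is syllable 7 (bru:n).
Primary stress: syllable 7 → dri.re.ga.te:.ka:l.ga.ˈbru:n.no.bad.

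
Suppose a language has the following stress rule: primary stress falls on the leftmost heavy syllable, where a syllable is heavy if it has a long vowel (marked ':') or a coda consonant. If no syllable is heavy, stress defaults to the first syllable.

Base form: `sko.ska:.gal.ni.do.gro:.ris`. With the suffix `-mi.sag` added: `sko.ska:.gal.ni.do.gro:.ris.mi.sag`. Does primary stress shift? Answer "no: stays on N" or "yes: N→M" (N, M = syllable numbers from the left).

Base `sko.ska:.gal.ni.do.gro:.ris` (7 syllables):
  Weights: 1 sko L, 2 ska: H, 3 gal H, 4 ni L, 5 do L, 6 gro: H, 7 ris H.
  Heavy syllables in the domain: 2, 3, 6, 7. The leftmost is syllable 2 (ska:).
  → primary stress on syllable 2.
Suffixed `sko.ska:.gal.ni.do.gro:.ris.mi.sag` (9 syllables):
  Weights: 1 sko L, 2 ska: H, 3 gal H, 4 ni L, 5 do L, 6 gro: H, 7 ris H, 8 mi L, 9 sag H.
  Heavy syllables in the domain: 2, 3, 6, 7, 9. The leftmost is syllable 2 (ska:).
  → primary stress on syllable 2.

no: stays on 2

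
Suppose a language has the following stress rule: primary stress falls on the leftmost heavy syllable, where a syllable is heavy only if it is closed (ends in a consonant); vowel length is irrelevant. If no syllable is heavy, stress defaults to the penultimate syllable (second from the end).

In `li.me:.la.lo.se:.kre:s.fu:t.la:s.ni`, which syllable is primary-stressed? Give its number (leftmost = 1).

6

Weights: 1 li L, 2 me: L, 3 la L, 4 lo L, 5 se: L, 6 kre:s H, 7 fu:t H, 8 la:s H, 9 ni L.
Heavy syllables in the domain: 6, 7, 8. The leftmost is syllable 6 (kre:s).
Primary stress: syllable 6 → li.me:.la.lo.se:.ˈkre:s.fu:t.la:s.ni.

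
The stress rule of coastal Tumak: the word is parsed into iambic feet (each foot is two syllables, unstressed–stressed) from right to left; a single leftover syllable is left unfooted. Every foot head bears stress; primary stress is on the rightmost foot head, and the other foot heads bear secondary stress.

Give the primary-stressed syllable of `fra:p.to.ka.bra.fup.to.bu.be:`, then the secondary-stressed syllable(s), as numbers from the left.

Parse right to left into iambic (σˈσ) feet: (fra:p.ˈto) (ka.ˈbra) (fup.ˈto) (bu.ˈbe:).
Foot heads (stressed positions): 2, 4, 6, 8.
End Rule Rightmost: primary stress on the rightmost head = syllable 8.
Secondary stress on 2, 4, 6: fra:p.ˌto.ka.ˌbra.fup.ˌto.bu.ˈbe:.

primary 8, secondary 2, 4, 6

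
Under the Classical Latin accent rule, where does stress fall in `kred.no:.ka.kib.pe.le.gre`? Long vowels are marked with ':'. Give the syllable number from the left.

5

Classical Latin: stress the penult if heavy (long vowel or closed), else the antepenult.
Weights: 5 pe L, 6 le L, 7 gre L.
The penult (syllable 6, le) is light, so stress falls on the antepenult (syllable 5, pe).
Stress on syllable 5: kred.no:.ka.kib.ˈpe.le.gre.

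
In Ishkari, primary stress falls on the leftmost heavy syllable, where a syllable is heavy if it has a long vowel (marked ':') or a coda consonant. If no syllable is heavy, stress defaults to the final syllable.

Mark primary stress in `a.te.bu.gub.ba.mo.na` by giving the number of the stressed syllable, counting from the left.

4

Weights: 1 a L, 2 te L, 3 bu L, 4 gub H, 5 ba L, 6 mo L, 7 na L.
Heavy syllables in the domain: 4. The leftmost is syllable 4 (gub).
Primary stress: syllable 4 → a.te.bu.ˈgub.ba.mo.na.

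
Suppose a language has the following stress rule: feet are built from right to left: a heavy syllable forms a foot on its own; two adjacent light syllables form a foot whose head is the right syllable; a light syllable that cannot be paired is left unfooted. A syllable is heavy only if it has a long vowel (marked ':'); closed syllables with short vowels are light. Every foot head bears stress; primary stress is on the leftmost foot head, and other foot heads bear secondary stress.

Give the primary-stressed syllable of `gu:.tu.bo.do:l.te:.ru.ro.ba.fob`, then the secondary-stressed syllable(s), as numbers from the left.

primary 1, secondary 3, 4, 5, 7, 9

Weights: 1 gu: H, 2 tu L, 3 bo L, 4 do:l H, 5 te: H, 6 ru L, 7 ro L, 8 ba L, 9 fob L.
Parse right to left (heavy = foot alone; LL = one foot; stranded L unfooted): (ˈgu:) (tu.ˈbo) (ˈdo:l) (ˈte:) (ru.ˈro) (ba.ˈfob).
Foot heads: 1, 3, 4, 5, 7, 9.
Primary stress on the leftmost head = syllable 1.
Secondary stress on 3, 4, 5, 7, 9: ˈgu:.tu.ˌbo.ˌdo:l.ˌte:.ru.ˌro.ba.ˌfob.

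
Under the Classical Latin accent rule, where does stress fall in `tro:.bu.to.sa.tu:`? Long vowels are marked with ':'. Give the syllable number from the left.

Classical Latin: stress the penult if heavy (long vowel or closed), else the antepenult.
Weights: 3 to L, 4 sa L, 5 tu: H.
The penult (syllable 4, sa) is light, so stress falls on the antepenult (syllable 3, to).
Stress on syllable 3: tro:.bu.ˈto.sa.tu:.

3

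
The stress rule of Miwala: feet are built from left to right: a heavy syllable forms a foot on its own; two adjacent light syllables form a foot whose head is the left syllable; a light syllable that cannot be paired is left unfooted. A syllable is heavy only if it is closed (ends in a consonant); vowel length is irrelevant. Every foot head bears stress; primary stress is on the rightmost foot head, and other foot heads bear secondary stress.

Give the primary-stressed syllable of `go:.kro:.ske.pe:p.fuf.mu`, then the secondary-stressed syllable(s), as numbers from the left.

Weights: 1 go: L, 2 kro: L, 3 ske L, 4 pe:p H, 5 fuf H, 6 mu L.
Parse left to right (heavy = foot alone; LL = one foot; stranded L unfooted): (ˈgo:.kro:) ske (ˈpe:p) (ˈfuf) mu.
Foot heads: 1, 4, 5.
Primary stress on the rightmost head = syllable 5.
Secondary stress on 1, 4: ˌgo:.kro:.ske.ˌpe:p.ˈfuf.mu.

primary 5, secondary 1, 4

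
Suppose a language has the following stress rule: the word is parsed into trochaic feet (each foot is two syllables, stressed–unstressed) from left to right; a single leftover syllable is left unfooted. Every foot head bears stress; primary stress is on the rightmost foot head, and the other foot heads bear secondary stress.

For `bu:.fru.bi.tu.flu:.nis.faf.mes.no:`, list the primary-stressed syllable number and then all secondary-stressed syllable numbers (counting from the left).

primary 7, secondary 1, 3, 5

Parse left to right into trochaic (ˈσσ) feet: (ˈbu:.fru) (ˈbi.tu) (ˈflu:.nis) (ˈfaf.mes) no:. Syllable 9 is left unfooted.
Foot heads (stressed positions): 1, 3, 5, 7.
End Rule Rightmost: primary stress on the rightmost head = syllable 7.
Secondary stress on 1, 3, 5: ˌbu:.fru.ˌbi.tu.ˌflu:.nis.ˈfaf.mes.no:.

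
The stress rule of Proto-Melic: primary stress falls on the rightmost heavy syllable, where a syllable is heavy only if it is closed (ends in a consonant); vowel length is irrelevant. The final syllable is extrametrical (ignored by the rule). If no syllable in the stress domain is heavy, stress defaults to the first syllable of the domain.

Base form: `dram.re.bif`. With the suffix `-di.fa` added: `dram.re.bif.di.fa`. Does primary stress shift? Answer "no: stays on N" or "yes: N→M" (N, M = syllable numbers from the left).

Base `dram.re.bif` (3 syllables):
  The final syllable (3, bif) is extrametrical; the stress domain is syllables 1–2.
  Weights: 1 dram H, 2 re L.
  Heavy syllables in the domain: 1. The rightmost is syllable 1 (dram).
  → primary stress on syllable 1.
Suffixed `dram.re.bif.di.fa` (5 syllables):
  The final syllable (5, fa) is extrametrical; the stress domain is syllables 1–4.
  Weights: 1 dram H, 2 re L, 3 bif H, 4 di L.
  Heavy syllables in the domain: 1, 3. The rightmost is syllable 3 (bif).
  → primary stress on syllable 3.

yes: 1→3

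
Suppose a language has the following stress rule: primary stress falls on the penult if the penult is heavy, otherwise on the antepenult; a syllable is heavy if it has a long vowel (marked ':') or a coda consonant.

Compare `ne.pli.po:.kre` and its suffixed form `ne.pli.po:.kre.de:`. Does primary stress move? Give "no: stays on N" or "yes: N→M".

no: stays on 3

Base `ne.pli.po:.kre` (4 syllables):
  Weights: 2 pli L, 3 po: H, 4 kre L.
  The penult (syllable 3, po:) is heavy, so it takes stress.
  → primary stress on syllable 3.
Suffixed `ne.pli.po:.kre.de:` (5 syllables):
  Weights: 3 po: H, 4 kre L, 5 de: H.
  The penult (syllable 4, kre) is light, so stress falls on the antepenult (syllable 3, po:).
  → primary stress on syllable 3.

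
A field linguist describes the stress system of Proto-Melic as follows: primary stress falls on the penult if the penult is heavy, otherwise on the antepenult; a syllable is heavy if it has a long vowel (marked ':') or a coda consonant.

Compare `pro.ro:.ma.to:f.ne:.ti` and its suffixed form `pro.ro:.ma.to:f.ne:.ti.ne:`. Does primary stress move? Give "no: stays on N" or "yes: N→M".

Base `pro.ro:.ma.to:f.ne:.ti` (6 syllables):
  Weights: 4 to:f H, 5 ne: H, 6 ti L.
  The penult (syllable 5, ne:) is heavy, so it takes stress.
  → primary stress on syllable 5.
Suffixed `pro.ro:.ma.to:f.ne:.ti.ne:` (7 syllables):
  Weights: 5 ne: H, 6 ti L, 7 ne: H.
  The penult (syllable 6, ti) is light, so stress falls on the antepenult (syllable 5, ne:).
  → primary stress on syllable 5.

no: stays on 5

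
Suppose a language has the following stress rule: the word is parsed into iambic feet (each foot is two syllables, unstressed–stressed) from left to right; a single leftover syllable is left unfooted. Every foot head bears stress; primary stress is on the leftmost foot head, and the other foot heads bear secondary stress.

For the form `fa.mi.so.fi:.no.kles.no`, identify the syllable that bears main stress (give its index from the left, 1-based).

Parse left to right into iambic (σˈσ) feet: (fa.ˈmi) (so.ˈfi:) (no.ˈkles) no. Syllable 7 is left unfooted.
Foot heads (stressed positions): 2, 4, 6.
End Rule Leftmost: primary stress on the leftmost head = syllable 2.
Primary stress: syllable 2 → fa.ˈmi.so.fi:.no.kles.no.

2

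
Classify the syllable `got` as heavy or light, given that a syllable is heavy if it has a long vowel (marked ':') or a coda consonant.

`got`: short vowel, closed (coda /t/). Closed → heavy.

heavy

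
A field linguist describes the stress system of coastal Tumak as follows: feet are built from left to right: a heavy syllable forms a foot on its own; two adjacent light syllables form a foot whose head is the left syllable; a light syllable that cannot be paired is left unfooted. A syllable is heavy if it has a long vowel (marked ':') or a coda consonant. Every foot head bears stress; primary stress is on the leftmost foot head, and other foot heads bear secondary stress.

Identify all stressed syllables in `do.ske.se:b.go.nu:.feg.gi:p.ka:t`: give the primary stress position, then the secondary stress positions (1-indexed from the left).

Weights: 1 do L, 2 ske L, 3 se:b H, 4 go L, 5 nu: H, 6 feg H, 7 gi:p H, 8 ka:t H.
Parse left to right (heavy = foot alone; LL = one foot; stranded L unfooted): (ˈdo.ske) (ˈse:b) go (ˈnu:) (ˈfeg) (ˈgi:p) (ˈka:t).
Foot heads: 1, 3, 5, 6, 7, 8.
Primary stress on the leftmost head = syllable 1.
Secondary stress on 3, 5, 6, 7, 8: ˈdo.ske.ˌse:b.go.ˌnu:.ˌfeg.ˌgi:p.ˌka:t.

primary 1, secondary 3, 5, 6, 7, 8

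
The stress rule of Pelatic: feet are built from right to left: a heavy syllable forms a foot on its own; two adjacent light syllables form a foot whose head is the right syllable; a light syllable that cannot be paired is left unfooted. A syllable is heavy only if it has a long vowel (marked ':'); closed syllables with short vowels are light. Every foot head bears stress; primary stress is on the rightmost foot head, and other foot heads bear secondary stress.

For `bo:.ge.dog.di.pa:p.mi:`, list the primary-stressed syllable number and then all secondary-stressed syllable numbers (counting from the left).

primary 6, secondary 1, 4, 5

Weights: 1 bo: H, 2 ge L, 3 dog L, 4 di L, 5 pa:p H, 6 mi: H.
Parse right to left (heavy = foot alone; LL = one foot; stranded L unfooted): (ˈbo:) ge (dog.ˈdi) (ˈpa:p) (ˈmi:).
Foot heads: 1, 4, 5, 6.
Primary stress on the rightmost head = syllable 6.
Secondary stress on 1, 4, 5: ˌbo:.ge.dog.ˌdi.ˌpa:p.ˈmi:.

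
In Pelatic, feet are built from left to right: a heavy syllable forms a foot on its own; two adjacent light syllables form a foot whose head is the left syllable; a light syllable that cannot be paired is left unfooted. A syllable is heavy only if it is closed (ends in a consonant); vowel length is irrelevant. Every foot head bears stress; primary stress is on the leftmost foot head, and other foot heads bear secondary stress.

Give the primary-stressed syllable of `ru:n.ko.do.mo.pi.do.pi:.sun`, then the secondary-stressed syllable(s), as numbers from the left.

primary 1, secondary 2, 4, 6, 8

Weights: 1 ru:n H, 2 ko L, 3 do L, 4 mo L, 5 pi L, 6 do L, 7 pi: L, 8 sun H.
Parse left to right (heavy = foot alone; LL = one foot; stranded L unfooted): (ˈru:n) (ˈko.do) (ˈmo.pi) (ˈdo.pi:) (ˈsun).
Foot heads: 1, 2, 4, 6, 8.
Primary stress on the leftmost head = syllable 1.
Secondary stress on 2, 4, 6, 8: ˈru:n.ˌko.do.ˌmo.pi.ˌdo.pi:.ˌsun.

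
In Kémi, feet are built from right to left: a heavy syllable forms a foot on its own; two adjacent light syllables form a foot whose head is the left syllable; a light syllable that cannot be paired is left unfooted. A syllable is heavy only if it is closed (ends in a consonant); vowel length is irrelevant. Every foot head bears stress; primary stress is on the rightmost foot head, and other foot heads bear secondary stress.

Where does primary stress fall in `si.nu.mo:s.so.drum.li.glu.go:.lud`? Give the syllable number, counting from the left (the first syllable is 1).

9

Weights: 1 si L, 2 nu L, 3 mo:s H, 4 so L, 5 drum H, 6 li L, 7 glu L, 8 go: L, 9 lud H.
Parse right to left (heavy = foot alone; LL = one foot; stranded L unfooted): (ˈsi.nu) (ˈmo:s) so (ˈdrum) li (ˈglu.go:) (ˈlud).
Foot heads: 1, 3, 5, 7, 9.
Primary stress on the rightmost head = syllable 9.
Primary stress: syllable 9 → si.nu.mo:s.so.drum.li.glu.go:.ˈlud.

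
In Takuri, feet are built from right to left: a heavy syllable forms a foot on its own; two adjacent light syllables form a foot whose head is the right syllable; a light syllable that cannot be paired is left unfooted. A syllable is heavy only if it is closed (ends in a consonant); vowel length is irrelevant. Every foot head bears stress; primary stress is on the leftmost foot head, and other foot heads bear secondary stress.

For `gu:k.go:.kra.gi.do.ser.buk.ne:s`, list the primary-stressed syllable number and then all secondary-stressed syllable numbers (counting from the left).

Weights: 1 gu:k H, 2 go: L, 3 kra L, 4 gi L, 5 do L, 6 ser H, 7 buk H, 8 ne:s H.
Parse right to left (heavy = foot alone; LL = one foot; stranded L unfooted): (ˈgu:k) (go:.ˈkra) (gi.ˈdo) (ˈser) (ˈbuk) (ˈne:s).
Foot heads: 1, 3, 5, 6, 7, 8.
Primary stress on the leftmost head = syllable 1.
Secondary stress on 3, 5, 6, 7, 8: ˈgu:k.go:.ˌkra.gi.ˌdo.ˌser.ˌbuk.ˌne:s.

primary 1, secondary 3, 5, 6, 7, 8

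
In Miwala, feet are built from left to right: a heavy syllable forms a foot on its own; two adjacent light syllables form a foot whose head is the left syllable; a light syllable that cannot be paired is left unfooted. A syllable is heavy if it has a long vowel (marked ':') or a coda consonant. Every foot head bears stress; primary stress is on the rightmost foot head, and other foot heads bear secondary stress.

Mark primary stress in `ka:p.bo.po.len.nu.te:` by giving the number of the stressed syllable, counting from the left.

6

Weights: 1 ka:p H, 2 bo L, 3 po L, 4 len H, 5 nu L, 6 te: H.
Parse left to right (heavy = foot alone; LL = one foot; stranded L unfooted): (ˈka:p) (ˈbo.po) (ˈlen) nu (ˈte:).
Foot heads: 1, 2, 4, 6.
Primary stress on the rightmost head = syllable 6.
Primary stress: syllable 6 → ka:p.bo.po.len.nu.ˈte:.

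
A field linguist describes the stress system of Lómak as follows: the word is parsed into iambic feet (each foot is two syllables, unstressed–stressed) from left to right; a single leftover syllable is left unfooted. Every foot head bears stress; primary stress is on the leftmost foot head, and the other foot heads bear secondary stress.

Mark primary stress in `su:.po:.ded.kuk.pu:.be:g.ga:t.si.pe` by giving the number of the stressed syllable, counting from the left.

2

Parse left to right into iambic (σˈσ) feet: (su:.ˈpo:) (ded.ˈkuk) (pu:.ˈbe:g) (ga:t.ˈsi) pe. Syllable 9 is left unfooted.
Foot heads (stressed positions): 2, 4, 6, 8.
End Rule Leftmost: primary stress on the leftmost head = syllable 2.
Primary stress: syllable 2 → su:.ˈpo:.ded.kuk.pu:.be:g.ga:t.si.pe.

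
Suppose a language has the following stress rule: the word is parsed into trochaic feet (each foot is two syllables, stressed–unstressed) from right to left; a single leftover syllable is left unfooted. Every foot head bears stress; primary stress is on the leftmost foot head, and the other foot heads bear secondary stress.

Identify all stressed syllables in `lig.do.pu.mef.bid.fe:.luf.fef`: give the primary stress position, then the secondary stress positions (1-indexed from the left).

Parse right to left into trochaic (ˈσσ) feet: (ˈlig.do) (ˈpu.mef) (ˈbid.fe:) (ˈluf.fef).
Foot heads (stressed positions): 1, 3, 5, 7.
End Rule Leftmost: primary stress on the leftmost head = syllable 1.
Secondary stress on 3, 5, 7: ˈlig.do.ˌpu.mef.ˌbid.fe:.ˌluf.fef.

primary 1, secondary 3, 5, 7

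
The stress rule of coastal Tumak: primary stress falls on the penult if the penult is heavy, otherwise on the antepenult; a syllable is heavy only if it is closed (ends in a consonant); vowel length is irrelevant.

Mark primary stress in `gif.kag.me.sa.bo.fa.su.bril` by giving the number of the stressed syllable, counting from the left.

Weights: 6 fa L, 7 su L, 8 bril H.
The penult (syllable 7, su) is light, so stress falls on the antepenult (syllable 6, fa).
Primary stress: syllable 6 → gif.kag.me.sa.bo.ˈfa.su.bril.

6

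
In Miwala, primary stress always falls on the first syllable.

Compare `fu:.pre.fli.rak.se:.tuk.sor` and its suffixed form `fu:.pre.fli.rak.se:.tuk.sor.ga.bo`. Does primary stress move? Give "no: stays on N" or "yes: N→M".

Base `fu:.pre.fli.rak.se:.tuk.sor` (7 syllables):
  The word has 7 syllables; the first syllable is syllable 1 (fu:).
  → primary stress on syllable 1.
Suffixed `fu:.pre.fli.rak.se:.tuk.sor.ga.bo` (9 syllables):
  The word has 9 syllables; the first syllable is syllable 1 (fu:).
  → primary stress on syllable 1.

no: stays on 1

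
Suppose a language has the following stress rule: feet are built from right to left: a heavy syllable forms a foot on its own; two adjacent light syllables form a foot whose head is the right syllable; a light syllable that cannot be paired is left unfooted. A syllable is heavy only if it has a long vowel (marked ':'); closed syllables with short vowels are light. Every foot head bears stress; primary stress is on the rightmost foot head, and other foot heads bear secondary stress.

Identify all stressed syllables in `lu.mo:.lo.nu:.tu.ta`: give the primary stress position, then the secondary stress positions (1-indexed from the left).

Weights: 1 lu L, 2 mo: H, 3 lo L, 4 nu: H, 5 tu L, 6 ta L.
Parse right to left (heavy = foot alone; LL = one foot; stranded L unfooted): lu (ˈmo:) lo (ˈnu:) (tu.ˈta).
Foot heads: 2, 4, 6.
Primary stress on the rightmost head = syllable 6.
Secondary stress on 2, 4: lu.ˌmo:.lo.ˌnu:.tu.ˈta.

primary 6, secondary 2, 4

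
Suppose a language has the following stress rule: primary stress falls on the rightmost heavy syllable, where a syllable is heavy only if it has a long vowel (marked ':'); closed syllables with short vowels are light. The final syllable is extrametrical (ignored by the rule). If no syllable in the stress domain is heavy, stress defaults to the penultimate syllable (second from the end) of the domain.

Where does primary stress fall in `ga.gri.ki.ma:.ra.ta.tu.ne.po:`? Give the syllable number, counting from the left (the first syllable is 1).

The final syllable (9, po:) is extrametrical; the stress domain is syllables 1–8.
Weights: 1 ga L, 2 gri L, 3 ki L, 4 ma: H, 5 ra L, 6 ta L, 7 tu L, 8 ne L.
Heavy syllables in the domain: 4. The rightmost is syllable 4 (ma:).
Primary stress: syllable 4 → ga.gri.ki.ˈma:.ra.ta.tu.ne.po:.

4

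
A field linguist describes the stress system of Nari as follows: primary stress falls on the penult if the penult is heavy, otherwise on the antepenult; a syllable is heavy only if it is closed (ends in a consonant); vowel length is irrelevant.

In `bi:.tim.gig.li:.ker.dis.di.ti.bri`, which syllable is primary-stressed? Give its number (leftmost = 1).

Weights: 7 di L, 8 ti L, 9 bri L.
The penult (syllable 8, ti) is light, so stress falls on the antepenult (syllable 7, di).
Primary stress: syllable 7 → bi:.tim.gig.li:.ker.dis.ˈdi.ti.bri.

7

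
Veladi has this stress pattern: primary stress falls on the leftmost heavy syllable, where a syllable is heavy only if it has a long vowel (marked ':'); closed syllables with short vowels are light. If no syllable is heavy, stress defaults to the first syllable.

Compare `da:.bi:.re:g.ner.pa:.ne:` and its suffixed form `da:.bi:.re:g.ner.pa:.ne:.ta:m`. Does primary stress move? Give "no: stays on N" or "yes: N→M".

no: stays on 1

Base `da:.bi:.re:g.ner.pa:.ne:` (6 syllables):
  Weights: 1 da: H, 2 bi: H, 3 re:g H, 4 ner L, 5 pa: H, 6 ne: H.
  Heavy syllables in the domain: 1, 2, 3, 5, 6. The leftmost is syllable 1 (da:).
  → primary stress on syllable 1.
Suffixed `da:.bi:.re:g.ner.pa:.ne:.ta:m` (7 syllables):
  Weights: 1 da: H, 2 bi: H, 3 re:g H, 4 ner L, 5 pa: H, 6 ne: H, 7 ta:m H.
  Heavy syllables in the domain: 1, 2, 3, 5, 6, 7. The leftmost is syllable 1 (da:).
  → primary stress on syllable 1.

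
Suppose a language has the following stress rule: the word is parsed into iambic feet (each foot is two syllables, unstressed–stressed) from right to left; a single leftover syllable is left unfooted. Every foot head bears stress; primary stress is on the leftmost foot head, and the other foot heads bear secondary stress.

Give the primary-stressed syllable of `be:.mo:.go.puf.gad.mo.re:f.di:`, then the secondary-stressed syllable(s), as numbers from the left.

Parse right to left into iambic (σˈσ) feet: (be:.ˈmo:) (go.ˈpuf) (gad.ˈmo) (re:f.ˈdi:).
Foot heads (stressed positions): 2, 4, 6, 8.
End Rule Leftmost: primary stress on the leftmost head = syllable 2.
Secondary stress on 4, 6, 8: be:.ˈmo:.go.ˌpuf.gad.ˌmo.re:f.ˌdi:.

primary 2, secondary 4, 6, 8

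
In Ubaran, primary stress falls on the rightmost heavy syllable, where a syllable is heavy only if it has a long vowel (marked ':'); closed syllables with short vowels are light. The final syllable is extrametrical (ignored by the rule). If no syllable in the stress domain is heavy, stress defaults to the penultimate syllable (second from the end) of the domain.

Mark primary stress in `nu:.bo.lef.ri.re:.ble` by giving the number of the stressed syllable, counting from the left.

The final syllable (6, ble) is extrametrical; the stress domain is syllables 1–5.
Weights: 1 nu: H, 2 bo L, 3 lef L, 4 ri L, 5 re: H.
Heavy syllables in the domain: 1, 5. The rightmost is syllable 5 (re:).
Primary stress: syllable 5 → nu:.bo.lef.ri.ˈre:.ble.

5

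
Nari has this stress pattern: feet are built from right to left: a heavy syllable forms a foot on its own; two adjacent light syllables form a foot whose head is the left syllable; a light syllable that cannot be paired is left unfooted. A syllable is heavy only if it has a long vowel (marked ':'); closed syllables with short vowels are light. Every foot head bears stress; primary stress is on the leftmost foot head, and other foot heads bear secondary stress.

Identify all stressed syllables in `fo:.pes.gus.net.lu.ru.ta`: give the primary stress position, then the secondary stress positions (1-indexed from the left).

primary 1, secondary 2, 4, 6

Weights: 1 fo: H, 2 pes L, 3 gus L, 4 net L, 5 lu L, 6 ru L, 7 ta L.
Parse right to left (heavy = foot alone; LL = one foot; stranded L unfooted): (ˈfo:) (ˈpes.gus) (ˈnet.lu) (ˈru.ta).
Foot heads: 1, 2, 4, 6.
Primary stress on the leftmost head = syllable 1.
Secondary stress on 2, 4, 6: ˈfo:.ˌpes.gus.ˌnet.lu.ˌru.ta.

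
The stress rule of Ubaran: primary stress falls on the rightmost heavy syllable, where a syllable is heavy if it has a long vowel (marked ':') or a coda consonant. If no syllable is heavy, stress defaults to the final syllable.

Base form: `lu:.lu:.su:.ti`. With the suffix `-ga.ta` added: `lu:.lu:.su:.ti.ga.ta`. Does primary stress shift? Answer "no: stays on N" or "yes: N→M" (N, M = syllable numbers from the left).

Base `lu:.lu:.su:.ti` (4 syllables):
  Weights: 1 lu: H, 2 lu: H, 3 su: H, 4 ti L.
  Heavy syllables in the domain: 1, 2, 3. The rightmost is syllable 3 (su:).
  → primary stress on syllable 3.
Suffixed `lu:.lu:.su:.ti.ga.ta` (6 syllables):
  Weights: 1 lu: H, 2 lu: H, 3 su: H, 4 ti L, 5 ga L, 6 ta L.
  Heavy syllables in the domain: 1, 2, 3. The rightmost is syllable 3 (su:).
  → primary stress on syllable 3.

no: stays on 3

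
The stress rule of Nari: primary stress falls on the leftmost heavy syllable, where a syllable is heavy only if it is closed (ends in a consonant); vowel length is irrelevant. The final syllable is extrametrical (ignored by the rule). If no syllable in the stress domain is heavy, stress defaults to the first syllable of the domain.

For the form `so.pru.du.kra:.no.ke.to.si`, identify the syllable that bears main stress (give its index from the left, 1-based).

The final syllable (8, si) is extrametrical; the stress domain is syllables 1–7.
Weights: 1 so L, 2 pru L, 3 du L, 4 kra: L, 5 no L, 6 ke L, 7 to L.
No heavy syllable in the domain; default to the first syllable of the domain = syllable 1.
Primary stress: syllable 1 → ˈso.pru.du.kra:.no.ke.to.si.

1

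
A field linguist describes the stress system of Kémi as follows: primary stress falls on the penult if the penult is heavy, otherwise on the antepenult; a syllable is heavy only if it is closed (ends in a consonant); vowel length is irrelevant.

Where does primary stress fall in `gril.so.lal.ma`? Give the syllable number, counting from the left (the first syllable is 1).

3

Weights: 2 so L, 3 lal H, 4 ma L.
The penult (syllable 3, lal) is heavy, so it takes stress.
Primary stress: syllable 3 → gril.so.ˈlal.ma.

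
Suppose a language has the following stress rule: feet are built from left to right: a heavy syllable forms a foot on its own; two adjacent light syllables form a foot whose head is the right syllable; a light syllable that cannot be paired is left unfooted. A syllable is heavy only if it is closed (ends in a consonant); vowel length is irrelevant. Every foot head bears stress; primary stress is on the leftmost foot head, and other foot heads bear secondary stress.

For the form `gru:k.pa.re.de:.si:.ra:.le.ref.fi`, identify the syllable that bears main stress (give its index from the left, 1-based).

1

Weights: 1 gru:k H, 2 pa L, 3 re L, 4 de: L, 5 si: L, 6 ra: L, 7 le L, 8 ref H, 9 fi L.
Parse left to right (heavy = foot alone; LL = one foot; stranded L unfooted): (ˈgru:k) (pa.ˈre) (de:.ˈsi:) (ra:.ˈle) (ˈref) fi.
Foot heads: 1, 3, 5, 7, 8.
Primary stress on the leftmost head = syllable 1.
Primary stress: syllable 1 → ˈgru:k.pa.re.de:.si:.ra:.le.ref.fi.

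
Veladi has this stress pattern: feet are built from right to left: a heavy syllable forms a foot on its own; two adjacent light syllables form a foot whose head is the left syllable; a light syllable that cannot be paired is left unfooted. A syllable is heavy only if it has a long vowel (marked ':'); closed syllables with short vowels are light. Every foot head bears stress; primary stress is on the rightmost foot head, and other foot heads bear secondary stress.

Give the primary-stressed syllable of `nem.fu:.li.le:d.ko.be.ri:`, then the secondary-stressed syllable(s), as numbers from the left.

primary 7, secondary 2, 4, 5

Weights: 1 nem L, 2 fu: H, 3 li L, 4 le:d H, 5 ko L, 6 be L, 7 ri: H.
Parse right to left (heavy = foot alone; LL = one foot; stranded L unfooted): nem (ˈfu:) li (ˈle:d) (ˈko.be) (ˈri:).
Foot heads: 2, 4, 5, 7.
Primary stress on the rightmost head = syllable 7.
Secondary stress on 2, 4, 5: nem.ˌfu:.li.ˌle:d.ˌko.be.ˈri:.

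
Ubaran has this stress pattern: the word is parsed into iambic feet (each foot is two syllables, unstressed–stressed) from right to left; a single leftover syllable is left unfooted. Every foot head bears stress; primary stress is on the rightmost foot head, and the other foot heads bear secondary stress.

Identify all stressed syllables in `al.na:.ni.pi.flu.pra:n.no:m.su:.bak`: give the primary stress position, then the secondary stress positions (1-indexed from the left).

Parse right to left into iambic (σˈσ) feet: al (na:.ˈni) (pi.ˈflu) (pra:n.ˈno:m) (su:.ˈbak). Syllable 1 is left unfooted.
Foot heads (stressed positions): 3, 5, 7, 9.
End Rule Rightmost: primary stress on the rightmost head = syllable 9.
Secondary stress on 3, 5, 7: al.na:.ˌni.pi.ˌflu.pra:n.ˌno:m.su:.ˈbak.

primary 9, secondary 3, 5, 7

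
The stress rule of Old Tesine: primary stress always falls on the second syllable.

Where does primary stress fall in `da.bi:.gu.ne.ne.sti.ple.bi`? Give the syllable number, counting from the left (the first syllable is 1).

2

The word has 8 syllables; the second syllable is syllable 2 (bi:).
Primary stress: syllable 2 → da.ˈbi:.gu.ne.ne.sti.ple.bi.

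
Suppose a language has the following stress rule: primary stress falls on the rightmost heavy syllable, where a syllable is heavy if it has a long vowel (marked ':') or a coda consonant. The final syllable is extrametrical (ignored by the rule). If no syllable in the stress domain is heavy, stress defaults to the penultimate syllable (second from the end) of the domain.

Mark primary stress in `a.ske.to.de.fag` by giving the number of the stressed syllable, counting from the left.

The final syllable (5, fag) is extrametrical; the stress domain is syllables 1–4.
Weights: 1 a L, 2 ske L, 3 to L, 4 de L.
No heavy syllable in the domain; default to the penultimate syllable (second from the end) of the domain = syllable 3.
Primary stress: syllable 3 → a.ske.ˈto.de.fag.

3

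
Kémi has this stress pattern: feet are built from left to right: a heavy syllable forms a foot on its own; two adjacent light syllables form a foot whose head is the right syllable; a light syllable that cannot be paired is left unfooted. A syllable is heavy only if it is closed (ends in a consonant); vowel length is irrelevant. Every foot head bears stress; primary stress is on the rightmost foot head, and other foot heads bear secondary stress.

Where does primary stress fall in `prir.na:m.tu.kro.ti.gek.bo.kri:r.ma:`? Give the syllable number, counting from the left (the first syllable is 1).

Weights: 1 prir H, 2 na:m H, 3 tu L, 4 kro L, 5 ti L, 6 gek H, 7 bo L, 8 kri:r H, 9 ma: L.
Parse left to right (heavy = foot alone; LL = one foot; stranded L unfooted): (ˈprir) (ˈna:m) (tu.ˈkro) ti (ˈgek) bo (ˈkri:r) ma:.
Foot heads: 1, 2, 4, 6, 8.
Primary stress on the rightmost head = syllable 8.
Primary stress: syllable 8 → prir.na:m.tu.kro.ti.gek.bo.ˈkri:r.ma:.

8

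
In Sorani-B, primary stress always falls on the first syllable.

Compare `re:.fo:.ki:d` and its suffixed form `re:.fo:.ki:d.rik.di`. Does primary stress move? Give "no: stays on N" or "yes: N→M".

Base `re:.fo:.ki:d` (3 syllables):
  The word has 3 syllables; the first syllable is syllable 1 (re:).
  → primary stress on syllable 1.
Suffixed `re:.fo:.ki:d.rik.di` (5 syllables):
  The word has 5 syllables; the first syllable is syllable 1 (re:).
  → primary stress on syllable 1.

no: stays on 1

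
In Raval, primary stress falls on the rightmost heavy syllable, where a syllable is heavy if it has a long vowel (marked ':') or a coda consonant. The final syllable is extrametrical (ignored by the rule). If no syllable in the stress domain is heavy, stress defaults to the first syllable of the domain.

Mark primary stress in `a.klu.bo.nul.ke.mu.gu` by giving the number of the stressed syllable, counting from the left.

The final syllable (7, gu) is extrametrical; the stress domain is syllables 1–6.
Weights: 1 a L, 2 klu L, 3 bo L, 4 nul H, 5 ke L, 6 mu L.
Heavy syllables in the domain: 4. The rightmost is syllable 4 (nul).
Primary stress: syllable 4 → a.klu.bo.ˈnul.ke.mu.gu.

4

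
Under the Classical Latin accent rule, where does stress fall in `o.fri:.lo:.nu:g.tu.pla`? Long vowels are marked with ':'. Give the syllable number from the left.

4

Classical Latin: stress the penult if heavy (long vowel or closed), else the antepenult.
Weights: 4 nu:g H, 5 tu L, 6 pla L.
The penult (syllable 5, tu) is light, so stress falls on the antepenult (syllable 4, nu:g).
Stress on syllable 4: o.fri:.lo:.ˈnu:g.tu.pla.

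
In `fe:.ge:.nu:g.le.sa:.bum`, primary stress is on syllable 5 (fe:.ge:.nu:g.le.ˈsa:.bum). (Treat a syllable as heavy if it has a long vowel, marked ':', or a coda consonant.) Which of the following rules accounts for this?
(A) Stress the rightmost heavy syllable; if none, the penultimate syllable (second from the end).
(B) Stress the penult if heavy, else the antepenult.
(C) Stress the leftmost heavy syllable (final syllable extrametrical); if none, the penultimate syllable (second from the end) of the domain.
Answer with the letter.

B

Rule A → syllable 6 (observed: 5).
Rule B → syllable 5 ✓.
Rule C → syllable 1 (observed: 5).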